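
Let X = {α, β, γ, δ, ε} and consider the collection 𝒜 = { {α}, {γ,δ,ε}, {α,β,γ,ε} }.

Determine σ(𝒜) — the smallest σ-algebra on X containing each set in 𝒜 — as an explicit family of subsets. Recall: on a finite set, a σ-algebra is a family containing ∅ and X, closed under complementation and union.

|σ(𝒜)| = 16.  σ(𝒜) = { ∅, {α}, {β}, {δ}, {α,β}, {α,δ}, {β,δ}, {γ,ε}, {α,β,δ}, {α,γ,ε}, {β,γ,ε}, {γ,δ,ε}, {α,β,γ,ε}, {α,γ,δ,ε}, {β,γ,δ,ε}, X }

Trace:
Seed the family with 𝒜 together with ∅ and X: { ∅, {α}, {γ,δ,ε}, {α,β,γ,ε}, X }.
Step 1 (4 new):
  {δ}  = complement {α,β,γ,ε}
  {α,β}  = complement {γ,δ,ε}
  {α,γ,δ,ε}  = {γ,δ,ε} ∪ {α}
  {β,γ,δ,ε}  = complement {α}
  |family| = 9
Step 2: +3 →
  {β}  = complement {α,γ,δ,ε}
  {α,δ}  = {δ} ∪ {α}
  {α,β,δ}  = {α,β} ∪ {δ}
  |family| = 12
Step 3: +3 →
  {β,δ}  = {δ} ∪ {β}
  {γ,ε}  = complement {α,β,δ}
  {β,γ,ε}  = complement {α,δ}
  |family| = 15
Step 4. New:
  {α,γ,ε}  = complement {β,δ}
  |family| = 16
Step 5: no new sets; the family is a σ-algebra.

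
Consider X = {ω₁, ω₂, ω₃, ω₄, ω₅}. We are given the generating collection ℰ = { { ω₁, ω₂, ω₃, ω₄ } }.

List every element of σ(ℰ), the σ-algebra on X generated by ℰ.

|σ(ℰ)| = 4.  σ(ℰ) = { ∅, { ω₅ }, { ω₁, ω₂, ω₃, ω₄ }, X }

Check:
Take S₀ = ℰ ∪ {∅, X} = { ∅, { ω₁, ω₂, ω₃, ω₄ }, X }.
Pass 1 adds 1:
  { ω₅ }  = complement { ω₁, ω₂, ω₃, ω₄ }
  |family| = 4
Pass 2: already closed under ᶜ and ∪.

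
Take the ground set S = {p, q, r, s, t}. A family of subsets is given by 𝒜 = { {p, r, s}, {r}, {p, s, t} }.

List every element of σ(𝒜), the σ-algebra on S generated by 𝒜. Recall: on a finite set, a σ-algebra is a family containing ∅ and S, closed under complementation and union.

Start: 𝒜 ∪ {∅, S} = { {}, {r}, {p, r, s}, {p, s, t}, S }.
Pass 1: 4 new —
  {q, r}  = ᶜ of {p, s, t}
  {q, t}  = ᶜ of {p, r, s}
  {p, q, s, t}  = ᶜ of {r}
  {p, r, s, t}  = {p, s, t} ∪ {r}
  |family| = 9
Pass 2 (3 new):
  {q}  = ᶜ of {p, r, s, t}
  {q, r, t}  = {q, t} ∪ {r}
  {p, q, r, s}  = {p, r, s} ∪ {q, r}
  |family| = 12
Pass 3 adds 2:
  {t}  = ᶜ of {p, q, r, s}
  {p, s}  = ᶜ of {q, r, t}
  |family| = 14
Pass 4 (2 new):
  {r, t}  = {r} ∪ {t}
  {p, q, s}  = {p, s} ∪ {q}
  |family| = 16
Pass 5: already closed under ᶜ and ∪.

σ(𝒜) = { {}, {q}, {r}, {t}, {p, s}, {q, r}, {q, t}, {r, t}, {p, q, s}, {p, r, s}, {p, s, t}, {q, r, t}, {p, q, r, s}, {p, q, s, t}, {p, r, s, t}, S }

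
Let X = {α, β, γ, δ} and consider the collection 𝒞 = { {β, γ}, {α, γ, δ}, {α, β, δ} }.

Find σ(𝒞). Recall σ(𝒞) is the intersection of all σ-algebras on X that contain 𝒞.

σ(𝒞) = { {}, {β}, {γ}, {α, δ}, {β, γ}, {α, β, δ}, {α, γ, δ}, X }

Derivation:
Begin from { {}, {β, γ}, {α, β, δ}, {α, γ, δ}, X } (that is, 𝒞 plus ∅ and X).
Pass 1 adds 3:
  {β}  = {α, γ, δ}ᶜ
  {γ}  = {α, β, δ}ᶜ
  {α, δ}  = {β, γ}ᶜ
  — 8 sets.
Pass 2 adds nothing — fixpoint reached.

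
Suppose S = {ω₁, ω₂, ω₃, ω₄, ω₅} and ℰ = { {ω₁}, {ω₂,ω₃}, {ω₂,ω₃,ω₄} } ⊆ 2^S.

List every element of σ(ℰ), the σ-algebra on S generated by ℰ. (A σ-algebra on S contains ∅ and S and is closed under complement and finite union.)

Begin from { {}, {ω₁}, {ω₂,ω₃}, {ω₂,ω₃,ω₄}, S } (that is, ℰ plus ∅ and S).
Iteration 1: 5 new —
  {ω₁,ω₅}  = ᶜ of {ω₂,ω₃,ω₄}
  {ω₁,ω₂,ω₃}  = {ω₂,ω₃} ∪ {ω₁}
  {ω₁,ω₄,ω₅}  = ᶜ of {ω₂,ω₃}
  {ω₁,ω₂,ω₃,ω₄}  = {ω₂,ω₃,ω₄} ∪ {ω₁}
  {ω₂,ω₃,ω₄,ω₅}  = ᶜ of {ω₁}
  [10 total]
Iteration 2 adds 3:
  {ω₅}  = ᶜ of {ω₁,ω₂,ω₃,ω₄}
  {ω₄,ω₅}  = ᶜ of {ω₁,ω₂,ω₃}
  {ω₁,ω₂,ω₃,ω₅}  = {ω₁,ω₂,ω₃} ∪ {ω₁,ω₅}
  [13 total]
Iteration 3: 2 new —
  {ω₄}  = ᶜ of {ω₁,ω₂,ω₃,ω₅}
  {ω₂,ω₃,ω₅}  = {ω₂,ω₃} ∪ {ω₅}
  [15 total]
Iteration 4: +1 →
  {ω₁,ω₄}  = ᶜ of {ω₂,ω₃,ω₅}
  [16 total]
Iteration 5: no new sets; the family is a σ-algebra.

σ(ℰ) = { {}, {ω₁}, {ω₄}, {ω₅}, {ω₁,ω₄}, {ω₁,ω₅}, {ω₂,ω₃}, {ω₄,ω₅}, {ω₁,ω₂,ω₃}, {ω₁,ω₄,ω₅}, {ω₂,ω₃,ω₄}, {ω₂,ω₃,ω₅}, {ω₁,ω₂,ω₃,ω₄}, {ω₁,ω₂,ω₃,ω₅}, {ω₂,ω₃,ω₄,ω₅}, S }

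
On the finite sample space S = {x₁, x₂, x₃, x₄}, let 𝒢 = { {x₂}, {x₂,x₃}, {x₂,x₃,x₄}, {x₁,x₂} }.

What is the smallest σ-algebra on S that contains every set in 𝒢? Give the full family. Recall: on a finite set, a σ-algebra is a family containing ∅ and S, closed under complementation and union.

σ(𝒢) (16 sets): { {}, {x₁}, {x₂}, {x₃}, {x₄}, {x₁,x₂}, {x₁,x₃}, {x₁,x₄}, {x₂,x₃}, {x₂,x₄}, {x₃,x₄}, {x₁,x₂,x₃}, {x₁,x₂,x₄}, {x₁,x₃,x₄}, {x₂,x₃,x₄}, S }

Trace:
Begin from { {}, {x₂}, {x₁,x₂}, {x₂,x₃}, {x₂,x₃,x₄}, S } (that is, 𝒢 plus ∅ and S).
Iteration 1: +5 →
  {x₁}  = ᶜ of {x₂,x₃,x₄}
  {x₁,x₄}  = ᶜ of {x₂,x₃}
  {x₃,x₄}  = ᶜ of {x₁,x₂}
  {x₁,x₂,x₃}  = {x₂,x₃} ∪ {x₁,x₂}
  {x₁,x₃,x₄}  = ᶜ of {x₂}
  |family| = 11
Iteration 2: 2 new —
  {x₄}  = ᶜ of {x₁,x₂,x₃}
  {x₁,x₂,x₄}  = {x₁,x₂} ∪ {x₁,x₄}
  |family| = 13
Iteration 3. New:
  {x₃}  = ᶜ of {x₁,x₂,x₄}
  {x₂,x₄}  = {x₄} ∪ {x₂}
  |family| = 15
Iteration 4 adds 1:
  {x₁,x₃}  = ᶜ of {x₂,x₄}
  |family| = 16
Iteration 5: already closed under ᶜ and ∪.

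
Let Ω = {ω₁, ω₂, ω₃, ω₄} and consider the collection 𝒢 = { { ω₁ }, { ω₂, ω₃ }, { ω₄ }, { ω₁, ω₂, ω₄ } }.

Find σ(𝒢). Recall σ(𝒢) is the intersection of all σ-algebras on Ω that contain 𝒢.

σ(𝒢) = { {  }, { ω₁ }, { ω₂ }, { ω₃ }, { ω₄ }, { ω₁, ω₂ }, { ω₁, ω₃ }, { ω₁, ω₄ }, { ω₂, ω₃ }, { ω₂, ω₄ }, { ω₃, ω₄ }, { ω₁, ω₂, ω₃ }, { ω₁, ω₂, ω₄ }, { ω₁, ω₃, ω₄ }, { ω₂, ω₃, ω₄ }, Ω }

Check:
Take S₀ = 𝒢 ∪ {∅, Ω} = { {  }, { ω₁ }, { ω₄ }, { ω₂, ω₃ }, { ω₁, ω₂, ω₄ }, Ω }.
Iteration 1. New:
  { ω₃ }  = ᶜ of { ω₁, ω₂, ω₄ }
  { ω₁, ω₄ }  = ᶜ of { ω₂, ω₃ }
  { ω₁, ω₂, ω₃ }  = ᶜ of { ω₄ }
  { ω₂, ω₃, ω₄ }  = ᶜ of { ω₁ }
  |family| = 10
Iteration 2 adds 3:
  { ω₁, ω₃ }  = { ω₃ } ∪ { ω₁ }
  { ω₃, ω₄ }  = { ω₃ } ∪ { ω₄ }
  { ω₁, ω₃, ω₄ }  = { ω₃ } ∪ { ω₁, ω₄ }
  |family| = 13
Iteration 3: +3 →
  { ω₂ }  = ᶜ of { ω₁, ω₃, ω₄ }
  { ω₁, ω₂ }  = ᶜ of { ω₃, ω₄ }
  { ω₂, ω₄ }  = ᶜ of { ω₁, ω₃ }
  |family| = 16
Iteration 4: closed — nothing new.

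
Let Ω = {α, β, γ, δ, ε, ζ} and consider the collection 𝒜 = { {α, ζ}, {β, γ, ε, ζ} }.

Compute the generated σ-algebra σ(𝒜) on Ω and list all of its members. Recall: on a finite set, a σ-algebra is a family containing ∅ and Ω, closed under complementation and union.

Begin from { ∅, {α, ζ}, {β, γ, ε, ζ}, Ω } (that is, 𝒜 plus ∅ and Ω).
Pass 1: +3 →
  {α, δ}  = complement {β, γ, ε, ζ}
  {β, γ, δ, ε}  = complement {α, ζ}
  {α, β, γ, ε, ζ}  = {β, γ, ε, ζ} ∪ {α, ζ}
  — 7 sets.
Pass 2 adds 4:
  {δ}  = complement {α, β, γ, ε, ζ}
  {α, δ, ζ}  = {α, δ} ∪ {α, ζ}
  {α, β, γ, δ, ε}  = {α, δ} ∪ {β, γ, δ, ε}
  {β, γ, δ, ε, ζ}  = {β, γ, δ, ε} ∪ {β, γ, ε, ζ}
  — 11 sets.
Pass 3: 3 new —
  {α}  = complement {β, γ, δ, ε, ζ}
  {ζ}  = complement {α, β, γ, δ, ε}
  {β, γ, ε}  = complement {α, δ, ζ}
  — 14 sets.
Pass 4 (2 new):
  {δ, ζ}  = {δ} ∪ {ζ}
  {α, β, γ, ε}  = {β, γ, ε} ∪ {α}
  — 16 sets.
Pass 5: closed — nothing new.

σ(𝒜) = { ∅, {α}, {δ}, {ζ}, {α, δ}, {α, ζ}, {δ, ζ}, {α, δ, ζ}, {β, γ, ε}, {α, β, γ, ε}, {β, γ, δ, ε}, {β, γ, ε, ζ}, {α, β, γ, δ, ε}, {α, β, γ, ε, ζ}, {β, γ, δ, ε, ζ}, Ω }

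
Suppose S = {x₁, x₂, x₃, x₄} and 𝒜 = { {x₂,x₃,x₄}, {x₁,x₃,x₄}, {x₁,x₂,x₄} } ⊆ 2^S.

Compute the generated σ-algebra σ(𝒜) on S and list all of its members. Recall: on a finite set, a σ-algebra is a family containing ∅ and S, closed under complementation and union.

Initial family (5 sets): { {}, {x₁,x₂,x₄}, {x₁,x₃,x₄}, {x₂,x₃,x₄}, S }.
Step 1 (3 new):
  {x₁}  = ᶜ of {x₂,x₃,x₄}
  {x₂}  = ᶜ of {x₁,x₃,x₄}
  {x₃}  = ᶜ of {x₁,x₂,x₄}
  [8 total]
Step 2. New:
  {x₁,x₂}  = {x₂} ∪ {x₁}
  {x₁,x₃}  = {x₃} ∪ {x₁}
  {x₂,x₃}  = {x₃} ∪ {x₂}
  [11 total]
Step 3. New:
  {x₁,x₄}  = ᶜ of {x₂,x₃}
  {x₂,x₄}  = ᶜ of {x₁,x₃}
  {x₃,x₄}  = ᶜ of {x₁,x₂}
  {x₁,x₂,x₃}  = {x₃} ∪ {x₁,x₂}
  [15 total]
Step 4: +1 →
  {x₄}  = ᶜ of {x₁,x₂,x₃}
  [16 total]
After Step 5 the family is unchanged; done.

|σ(𝒜)| = 16.  σ(𝒜) = { {}, {x₁}, {x₂}, {x₃}, {x₄}, {x₁,x₂}, {x₁,x₃}, {x₁,x₄}, {x₂,x₃}, {x₂,x₄}, {x₃,x₄}, {x₁,x₂,x₃}, {x₁,x₂,x₄}, {x₁,x₃,x₄}, {x₂,x₃,x₄}, S }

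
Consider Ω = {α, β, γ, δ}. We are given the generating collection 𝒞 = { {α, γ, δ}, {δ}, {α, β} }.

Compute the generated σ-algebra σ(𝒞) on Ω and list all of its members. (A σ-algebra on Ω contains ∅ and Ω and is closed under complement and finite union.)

Take S₀ = 𝒞 ∪ {∅, Ω} = { {}, {δ}, {α, β}, {α, γ, δ}, Ω }.
Round 1 (4 new):
  {β}  = Ω∖{α, γ, δ}
  {γ, δ}  = Ω∖{α, β}
  {α, β, γ}  = Ω∖{δ}
  {α, β, δ}  = {α, β} ∪ {δ}
Round 2. New:
  {γ}  = Ω∖{α, β, δ}
  {β, δ}  = {β} ∪ {δ}
  {β, γ, δ}  = {γ, δ} ∪ {β}
Round 3: 3 new —
  {α}  = Ω∖{β, γ, δ}
  {α, γ}  = Ω∖{β, δ}
  {β, γ}  = {γ} ∪ {β}
Round 4. New:
  {α, δ}  = Ω∖{β, γ}
Round 5 adds nothing — fixpoint reached.

|σ(𝒞)| = 16.  σ(𝒞) = { {}, {α}, {β}, {γ}, {δ}, {α, β}, {α, γ}, {α, δ}, {β, γ}, {β, δ}, {γ, δ}, {α, β, γ}, {α, β, δ}, {α, γ, δ}, {β, γ, δ}, Ω }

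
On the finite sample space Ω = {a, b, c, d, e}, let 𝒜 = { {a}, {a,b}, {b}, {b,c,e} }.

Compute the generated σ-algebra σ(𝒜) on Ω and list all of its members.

Start: 𝒜 ∪ {∅, Ω} = { {}, {a}, {b}, {a,b}, {b,c,e}, Ω }.
Step 1: 5 new —
  {a,d}  = ᶜ of {b,c,e}
  {c,d,e}  = ᶜ of {a,b}
  {a,b,c,e}  = {b,c,e} ∪ {a,b}
  {a,c,d,e}  = ᶜ of {b}
  {b,c,d,e}  = ᶜ of {a}
Step 2 (2 new):
  {d}  = ᶜ of {a,b,c,e}
  {a,b,d}  = {a,b} ∪ {a,d}
Step 3: +2 →
  {b,d}  = {d} ∪ {b}
  {c,e}  = ᶜ of {a,b,d}
Step 4. New:
  {a,c,e}  = ᶜ of {b,d}
Step 5: stable.

Hence σ(𝒜) has 16 members: { {}, {a}, {b}, {d}, {a,b}, {a,d}, {b,d}, {c,e}, {a,b,d}, {a,c,e}, {b,c,e}, {c,d,e}, {a,b,c,e}, {a,c,d,e}, {b,c,d,e}, Ω }.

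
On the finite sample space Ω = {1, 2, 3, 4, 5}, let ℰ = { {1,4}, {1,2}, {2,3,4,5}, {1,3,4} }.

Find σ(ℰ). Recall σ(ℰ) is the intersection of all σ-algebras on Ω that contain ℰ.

Answer: σ(ℰ) = { {}, {1}, {2}, {3}, {4}, {5}, {1,2}, {1,3}, {1,4}, {1,5}, {2,3}, {2,4}, {2,5}, {3,4}, {3,5}, {4,5}, {1,2,3}, {1,2,4}, {1,2,5}, {1,3,4}, {1,3,5}, {1,4,5}, {2,3,4}, {2,3,5}, {2,4,5}, {3,4,5}, {1,2,3,4}, {1,2,3,5}, {1,2,4,5}, {1,3,4,5}, {2,3,4,5}, Ω }

Working:
Start: ℰ ∪ {∅, Ω} = { {}, {1,2}, {1,4}, {1,3,4}, {2,3,4,5}, Ω }.
Iteration 1: +6 →
  {1}  = complement {2,3,4,5}
  {2,5}  = complement {1,3,4}
  {1,2,4}  = {1,4} ∪ {1,2}
  {2,3,5}  = complement {1,4}
  {3,4,5}  = complement {1,2}
  {1,2,3,4}  = {1,3,4} ∪ {1,2}
Iteration 2 (6 new):
  {5}  = complement {1,2,3,4}
  {3,5}  = complement {1,2,4}
  {1,2,5}  = {2,5} ∪ {1,2}
  {1,2,3,5}  = {1,2} ∪ {2,3,5}
  {1,2,4,5}  = {2,5} ∪ {1,2,4}
  {1,3,4,5}  = {3,4,5} ∪ {1,3,4}
Iteration 3: 7 new —
  {2}  = complement {1,3,4,5}
  {3}  = complement {1,2,4,5}
  {4}  = complement {1,2,3,5}
  {1,5}  = {5} ∪ {1}
  {3,4}  = complement {1,2,5}
  {1,3,5}  = {3,5} ∪ {1}
  {1,4,5}  = {1,4} ∪ {5}
Iteration 4 adds 7:
  {1,3}  = {3} ∪ {1}
  {2,3}  = complement {1,4,5}
  {2,4}  = complement {1,3,5}
  {4,5}  = {5} ∪ {4}
  {1,2,3}  = {1,2} ∪ {3}
  {2,3,4}  = complement {1,5}
  {2,4,5}  = {2,5} ∪ {4}
After Iteration 5 the family is unchanged; done.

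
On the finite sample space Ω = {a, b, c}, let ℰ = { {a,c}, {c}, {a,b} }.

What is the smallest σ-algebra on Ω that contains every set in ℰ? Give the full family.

Start: ℰ ∪ {∅, Ω} = { {}, {c}, {a,b}, {a,c}, Ω }.
Step 1: +1 →
  {b}  = complement {a,c}
  |family| = 6
Step 2: 1 new —
  {b,c}  = {c} ∪ {b}
  |family| = 7
Step 3. New:
  {a}  = complement {b,c}
  |family| = 8
Step 4: already closed under ᶜ and ∪.

σ(ℰ) = { {}, {a}, {b}, {c}, {a,b}, {a,c}, {b,c}, Ω }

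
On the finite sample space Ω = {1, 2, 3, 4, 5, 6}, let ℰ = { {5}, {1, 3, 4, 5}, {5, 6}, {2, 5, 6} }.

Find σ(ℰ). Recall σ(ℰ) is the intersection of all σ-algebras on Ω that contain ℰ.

σ(ℰ) (16 sets): { {}, {2}, {5}, {6}, {2, 5}, {2, 6}, {5, 6}, {1, 3, 4}, {2, 5, 6}, {1, 2, 3, 4}, {1, 3, 4, 5}, {1, 3, 4, 6}, {1, 2, 3, 4, 5}, {1, 2, 3, 4, 6}, {1, 3, 4, 5, 6}, Ω }

Trace:
Initial family (6 sets): { {}, {5}, {5, 6}, {2, 5, 6}, {1, 3, 4, 5}, Ω }.
Round 1 (5 new):
  {2, 6}  = ᶜ of {1, 3, 4, 5}
  {1, 3, 4}  = ᶜ of {2, 5, 6}
  {1, 2, 3, 4}  = ᶜ of {5, 6}
  {1, 2, 3, 4, 6}  = ᶜ of {5}
  {1, 3, 4, 5, 6}  = {5, 6} ∪ {1, 3, 4, 5}
  — 11 sets.
Round 2. New:
  {2}  = ᶜ of {1, 3, 4, 5, 6}
  {1, 2, 3, 4, 5}  = {5} ∪ {1, 2, 3, 4}
  — 13 sets.
Round 3 (2 new):
  {6}  = ᶜ of {1, 2, 3, 4, 5}
  {2, 5}  = {2} ∪ {5}
  — 15 sets.
Round 4. New:
  {1, 3, 4, 6}  = ᶜ of {2, 5}
  — 16 sets.
Round 5: no new sets; the family is a σ-algebra.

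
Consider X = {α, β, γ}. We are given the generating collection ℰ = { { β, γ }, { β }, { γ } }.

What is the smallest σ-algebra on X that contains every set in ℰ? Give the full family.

Initial family (5 sets): { {  }, { β }, { γ }, { β, γ }, X }.
Iteration 1: 3 new —
  { α }  = ᶜ of { β, γ }
  { α, β }  = ᶜ of { γ }
  { α, γ }  = ᶜ of { β }
  — 8 sets.
After Iteration 2 the family is unchanged; done.

|σ(ℰ)| = 8.  σ(ℰ) = { {  }, { α }, { β }, { γ }, { α, β }, { α, γ }, { β, γ }, X }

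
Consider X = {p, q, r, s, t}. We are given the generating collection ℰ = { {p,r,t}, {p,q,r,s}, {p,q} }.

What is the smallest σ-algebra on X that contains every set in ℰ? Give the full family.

Take S₀ = ℰ ∪ {∅, X} = { ∅, {p,q}, {p,r,t}, {p,q,r,s}, X }.
Step 1: +4 →
  {t}  = complement {p,q,r,s}
  {q,s}  = complement {p,r,t}
  {r,s,t}  = complement {p,q}
  {p,q,r,t}  = {p,q} ∪ {p,r,t}
  (now 9)
Step 2: +6 →
  {s}  = complement {p,q,r,t}
  {p,q,s}  = {p,q} ∪ {q,s}
  {p,q,t}  = {p,q} ∪ {t}
  {q,s,t}  = {t} ∪ {q,s}
  {p,r,s,t}  = {r,s,t} ∪ {p,r,t}
  {q,r,s,t}  = {r,s,t} ∪ {q,s}
  (now 15)
Step 3 (7 new):
  {p}  = complement {q,r,s,t}
  {q}  = complement {p,r,s,t}
  {p,r}  = complement {q,s,t}
  {r,s}  = complement {p,q,t}
  {r,t}  = complement {p,q,s}
  {s,t}  = {s} ∪ {t}
  {p,q,s,t}  = {p,q,t} ∪ {p,q,s}
  (now 22)
Step 4. New:
  {r}  = complement {p,q,s,t}
  {p,s}  = {s} ∪ {p}
  {p,t}  = {t} ∪ {p}
  {q,t}  = {q} ∪ {t}
  {p,q,r}  = complement {s,t}
  {p,r,s}  = {r,s} ∪ {p,r}
  {p,s,t}  = {s,t} ∪ {p}
  {q,r,s}  = {r,s} ∪ {q}
  {q,r,t}  = {q} ∪ {r,t}
  (now 31)
Step 5 (1 new):
  {q,r}  = complement {p,s,t}
  (now 32)
Step 6 adds nothing — fixpoint reached.

Hence σ(ℰ) has 32 members: { ∅, {p}, {q}, {r}, {s}, {t}, {p,q}, {p,r}, {p,s}, {p,t}, {q,r}, {q,s}, {q,t}, {r,s}, {r,t}, {s,t}, {p,q,r}, {p,q,s}, {p,q,t}, {p,r,s}, {p,r,t}, {p,s,t}, {q,r,s}, {q,r,t}, {q,s,t}, {r,s,t}, {p,q,r,s}, {p,q,r,t}, {p,q,s,t}, {p,r,s,t}, {q,r,s,t}, X }.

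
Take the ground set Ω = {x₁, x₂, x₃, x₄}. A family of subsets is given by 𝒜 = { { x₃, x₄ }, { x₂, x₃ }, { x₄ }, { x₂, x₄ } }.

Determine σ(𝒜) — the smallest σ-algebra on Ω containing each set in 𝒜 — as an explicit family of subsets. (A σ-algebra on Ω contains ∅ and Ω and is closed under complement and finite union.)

Seed the family with 𝒜 together with ∅ and Ω: { {}, { x₄ }, { x₂, x₃ }, { x₂, x₄ }, { x₃, x₄ }, Ω }.
Round 1: 5 new —
  { x₁, x₂ }  = complement { x₃, x₄ }
  { x₁, x₃ }  = complement { x₂, x₄ }
  { x₁, x₄ }  = complement { x₂, x₃ }
  { x₁, x₂, x₃ }  = complement { x₄ }
  { x₂, x₃, x₄ }  = { x₃, x₄ } ∪ { x₂, x₃ }
  |family| = 11
Round 2 (3 new):
  { x₁ }  = complement { x₂, x₃, x₄ }
  { x₁, x₂, x₄ }  = { x₁, x₂ } ∪ { x₁, x₄ }
  { x₁, x₃, x₄ }  = { x₃, x₄ } ∪ { x₁, x₄ }
  |family| = 14
Round 3: +2 →
  { x₂ }  = complement { x₁, x₃, x₄ }
  { x₃ }  = complement { x₁, x₂, x₄ }
  |family| = 16
After Round 4 the family is unchanged; done.

Therefore σ(𝒜) = { {}, { x₁ }, { x₂ }, { x₃ }, { x₄ }, { x₁, x₂ }, { x₁, x₃ }, { x₁, x₄ }, { x₂, x₃ }, { x₂, x₄ }, { x₃, x₄ }, { x₁, x₂, x₃ }, { x₁, x₂, x₄ }, { x₁, x₃, x₄ }, { x₂, x₃, x₄ }, Ω } (|σ(𝒜)| = 16).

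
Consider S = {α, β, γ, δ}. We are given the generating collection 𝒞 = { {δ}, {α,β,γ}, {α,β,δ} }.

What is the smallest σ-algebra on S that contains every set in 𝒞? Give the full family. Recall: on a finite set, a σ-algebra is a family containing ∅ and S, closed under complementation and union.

σ(𝒞) (8 sets): { {}, {γ}, {δ}, {α,β}, {γ,δ}, {α,β,γ}, {α,β,δ}, S }

Check:
Seed the family with 𝒞 together with ∅ and S: { {}, {δ}, {α,β,γ}, {α,β,δ}, S }.
Round 1 adds 1:
  {γ}  = ᶜ of {α,β,δ}
Round 2: 1 new —
  {γ,δ}  = {δ} ∪ {γ}
Round 3: +1 →
  {α,β}  = ᶜ of {γ,δ}
Round 4: no new sets; the family is a σ-algebra.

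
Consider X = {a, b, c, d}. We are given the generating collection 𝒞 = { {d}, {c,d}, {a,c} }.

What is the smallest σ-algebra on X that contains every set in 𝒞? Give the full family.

σ(𝒞) = { ∅, {a}, {b}, {c}, {d}, {a,b}, {a,c}, {a,d}, {b,c}, {b,d}, {c,d}, {a,b,c}, {a,b,d}, {a,c,d}, {b,c,d}, X }

Trace:
Begin from { ∅, {d}, {a,c}, {c,d}, X } (that is, 𝒞 plus ∅ and X).
Pass 1: 4 new —
  {a,b}  = complement {c,d}
  {b,d}  = complement {a,c}
  {a,b,c}  = complement {d}
  {a,c,d}  = {c,d} ∪ {a,c}
  (now 9)
Pass 2. New:
  {b}  = complement {a,c,d}
  {a,b,d}  = {a,b} ∪ {d}
  {b,c,d}  = {c,d} ∪ {b,d}
  (now 12)
Pass 3 adds 2:
  {a}  = complement {b,c,d}
  {c}  = complement {a,b,d}
  (now 14)
Pass 4 adds 2:
  {a,d}  = {d} ∪ {a}
  {b,c}  = {c} ∪ {b}
  (now 16)
Pass 5: closed — nothing new.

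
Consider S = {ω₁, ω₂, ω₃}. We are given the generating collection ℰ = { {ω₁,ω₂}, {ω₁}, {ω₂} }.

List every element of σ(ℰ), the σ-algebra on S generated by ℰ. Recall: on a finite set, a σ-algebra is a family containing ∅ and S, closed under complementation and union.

Begin from { {}, {ω₁}, {ω₂}, {ω₁,ω₂}, S } (that is, ℰ plus ∅ and S).
Pass 1: 3 new —
  {ω₃}  = S∖{ω₁,ω₂}
  {ω₁,ω₃}  = S∖{ω₂}
  {ω₂,ω₃}  = S∖{ω₁}
  |family| = 8
Pass 2: already closed under ᶜ and ∪.

σ(ℰ) = { {}, {ω₁}, {ω₂}, {ω₃}, {ω₁,ω₂}, {ω₁,ω₃}, {ω₂,ω₃}, S }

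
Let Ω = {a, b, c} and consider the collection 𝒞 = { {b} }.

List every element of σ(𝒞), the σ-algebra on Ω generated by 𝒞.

σ(𝒞) = { {}, {b}, {a, c}, Ω }

Derivation:
Seed the family with 𝒞 together with ∅ and Ω: { {}, {b}, Ω }.
Step 1: 1 new —
  {a, c}  = complement {b}
  [4 total]
Step 2: stable.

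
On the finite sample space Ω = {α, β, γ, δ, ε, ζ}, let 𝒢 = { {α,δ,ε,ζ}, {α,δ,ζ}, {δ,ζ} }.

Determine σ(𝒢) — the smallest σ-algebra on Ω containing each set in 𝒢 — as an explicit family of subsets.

σ(𝒢) = { {}, {α}, {ε}, {α,ε}, {β,γ}, {δ,ζ}, {α,β,γ}, {α,δ,ζ}, {β,γ,ε}, {δ,ε,ζ}, {α,β,γ,ε}, {α,δ,ε,ζ}, {β,γ,δ,ζ}, {α,β,γ,δ,ζ}, {β,γ,δ,ε,ζ}, Ω }

Trace:
Seed the family with 𝒢 together with ∅ and Ω: { {}, {δ,ζ}, {α,δ,ζ}, {α,δ,ε,ζ}, Ω }.
Step 1 (3 new):
  {β,γ}  = ᶜ of {α,δ,ε,ζ}
  {β,γ,ε}  = ᶜ of {α,δ,ζ}
  {α,β,γ,ε}  = ᶜ of {δ,ζ}
  — 8 sets.
Step 2 (3 new):
  {β,γ,δ,ζ}  = {δ,ζ} ∪ {β,γ}
  {α,β,γ,δ,ζ}  = {α,δ,ζ} ∪ {β,γ}
  {β,γ,δ,ε,ζ}  = {δ,ζ} ∪ {β,γ,ε}
  — 11 sets.
Step 3: 3 new —
  {α}  = ᶜ of {β,γ,δ,ε,ζ}
  {ε}  = ᶜ of {α,β,γ,δ,ζ}
  {α,ε}  = ᶜ of {β,γ,δ,ζ}
  — 14 sets.
Step 4 adds 2:
  {α,β,γ}  = {β,γ} ∪ {α}
  {δ,ε,ζ}  = {δ,ζ} ∪ {ε}
  — 16 sets.
Step 5: stable.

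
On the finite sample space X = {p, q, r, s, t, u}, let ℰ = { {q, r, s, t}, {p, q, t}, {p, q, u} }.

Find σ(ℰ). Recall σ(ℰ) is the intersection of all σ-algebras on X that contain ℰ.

Start: ℰ ∪ {∅, X} = { {}, {p, q, t}, {p, q, u}, {q, r, s, t}, X }.
Step 1. New:
  {p, u}  = {q, r, s, t}ᶜ
  {r, s, t}  = {p, q, u}ᶜ
  {r, s, u}  = {p, q, t}ᶜ
  {p, q, t, u}  = {p, q, t} ∪ {p, q, u}
  {p, q, r, s, t}  = {p, q, t} ∪ {q, r, s, t}
  [10 total]
Step 2 (7 new):
  {u}  = {p, q, r, s, t}ᶜ
  {r, s}  = {p, q, t, u}ᶜ
  {p, r, s, u}  = {p, u} ∪ {r, s, u}
  {r, s, t, u}  = {r, s, t} ∪ {r, s, u}
  {p, q, r, s, u}  = {r, s, u} ∪ {p, q, u}
  {p, r, s, t, u}  = {r, s, t} ∪ {p, u}
  {q, r, s, t, u}  = {q, r, s, t} ∪ {r, s, u}
  [17 total]
Step 3. New:
  {p}  = {q, r, s, t, u}ᶜ
  {q}  = {p, r, s, t, u}ᶜ
  {t}  = {p, q, r, s, u}ᶜ
  {p, q}  = {r, s, t, u}ᶜ
  {q, t}  = {p, r, s, u}ᶜ
  [22 total]
Step 4: 10 new —
  {p, t}  = {t} ∪ {p}
  {q, u}  = {q} ∪ {u}
  {t, u}  = {u} ∪ {t}
  {p, r, s}  = {r, s} ∪ {p}
  {p, t, u}  = {p, u} ∪ {t}
  {q, r, s}  = {r, s} ∪ {q}
  {q, t, u}  = {q, t} ∪ {u}
  {p, q, r, s}  = {r, s} ∪ {p, q}
  {p, r, s, t}  = {r, s, t} ∪ {p}
  {q, r, s, u}  = {q} ∪ {r, s, u}
  [32 total]
After Step 5 the family is unchanged; done.

|σ(ℰ)| = 32.  σ(ℰ) = { {}, {p}, {q}, {t}, {u}, {p, q}, {p, t}, {p, u}, {q, t}, {q, u}, {r, s}, {t, u}, {p, q, t}, {p, q, u}, {p, r, s}, {p, t, u}, {q, r, s}, {q, t, u}, {r, s, t}, {r, s, u}, {p, q, r, s}, {p, q, t, u}, {p, r, s, t}, {p, r, s, u}, {q, r, s, t}, {q, r, s, u}, {r, s, t, u}, {p, q, r, s, t}, {p, q, r, s, u}, {p, r, s, t, u}, {q, r, s, t, u}, X }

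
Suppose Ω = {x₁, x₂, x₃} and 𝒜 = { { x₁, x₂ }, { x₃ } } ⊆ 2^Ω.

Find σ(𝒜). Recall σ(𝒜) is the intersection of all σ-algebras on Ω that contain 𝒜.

Initial family (4 sets): { {  }, { x₃ }, { x₁, x₂ }, Ω }.
Step 1: stable.

|σ(𝒜)| = 4.  σ(𝒜) = { {  }, { x₃ }, { x₁, x₂ }, Ω }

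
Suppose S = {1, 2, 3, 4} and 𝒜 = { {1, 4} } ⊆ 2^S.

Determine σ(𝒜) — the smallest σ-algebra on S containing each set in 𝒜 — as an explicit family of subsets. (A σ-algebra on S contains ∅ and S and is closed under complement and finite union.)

σ(𝒜) = { {}, {1, 4}, {2, 3}, S }

Trace:
Seed the family with 𝒜 together with ∅ and S: { {}, {1, 4}, S }.
Round 1 (1 new):
  {2, 3}  = ᶜ of {1, 4}
  [4 total]
After Round 2 the family is unchanged; done.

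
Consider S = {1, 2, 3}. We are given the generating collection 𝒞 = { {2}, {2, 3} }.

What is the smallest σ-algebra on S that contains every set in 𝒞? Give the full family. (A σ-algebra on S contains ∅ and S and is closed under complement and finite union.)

Begin from { ∅, {2}, {2, 3}, S } (that is, 𝒞 plus ∅ and S).
Round 1 (2 new):
  {1}  = {2, 3}ᶜ
  {1, 3}  = {2}ᶜ
  [6 total]
Round 2. New:
  {1, 2}  = {2} ∪ {1}
  [7 total]
Round 3 (1 new):
  {3}  = {1, 2}ᶜ
  [8 total]
Round 4: no new sets; the family is a σ-algebra.

|σ(𝒞)| = 8.  σ(𝒞) = { ∅, {1}, {2}, {3}, {1, 2}, {1, 3}, {2, 3}, S }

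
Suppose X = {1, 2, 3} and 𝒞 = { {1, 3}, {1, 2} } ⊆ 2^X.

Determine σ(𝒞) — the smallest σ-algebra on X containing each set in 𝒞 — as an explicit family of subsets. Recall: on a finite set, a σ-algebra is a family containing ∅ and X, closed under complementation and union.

Take S₀ = 𝒞 ∪ {∅, X} = { {}, {1, 2}, {1, 3}, X }.
Round 1 (2 new):
  {2}  = {1, 3}ᶜ
  {3}  = {1, 2}ᶜ
  |family| = 6
Round 2: 1 new —
  {2, 3}  = {3} ∪ {2}
  |family| = 7
Round 3. New:
  {1}  = {2, 3}ᶜ
  |family| = 8
Round 4: already closed under ᶜ and ∪.

σ(𝒞) = { {}, {1}, {2}, {3}, {1, 2}, {1, 3}, {2, 3}, X }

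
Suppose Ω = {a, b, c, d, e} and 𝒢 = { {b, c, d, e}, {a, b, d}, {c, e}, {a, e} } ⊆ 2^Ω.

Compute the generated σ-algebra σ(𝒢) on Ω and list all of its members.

σ(𝒢) (16 sets): { ∅, {a}, {c}, {e}, {a, c}, {a, e}, {b, d}, {c, e}, {a, b, d}, {a, c, e}, {b, c, d}, {b, d, e}, {a, b, c, d}, {a, b, d, e}, {b, c, d, e}, Ω }

Derivation:
Take S₀ = 𝒢 ∪ {∅, Ω} = { ∅, {a, e}, {c, e}, {a, b, d}, {b, c, d, e}, Ω }.
Step 1: 4 new —
  {a}  = complement {b, c, d, e}
  {a, c, e}  = {a, e} ∪ {c, e}
  {b, c, d}  = complement {a, e}
  {a, b, d, e}  = {a, e} ∪ {a, b, d}
  |family| = 10
Step 2: +3 →
  {c}  = complement {a, b, d, e}
  {b, d}  = complement {a, c, e}
  {a, b, c, d}  = {a, b, d} ∪ {b, c, d}
  |family| = 13
Step 3: 2 new —
  {e}  = complement {a, b, c, d}
  {a, c}  = {c} ∪ {a}
  |family| = 15
Step 4 (1 new):
  {b, d, e}  = complement {a, c}
  |family| = 16
Step 5: stable.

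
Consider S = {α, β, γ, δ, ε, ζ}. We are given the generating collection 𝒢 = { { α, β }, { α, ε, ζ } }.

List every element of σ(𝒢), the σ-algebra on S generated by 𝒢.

|σ(𝒢)| = 16.  σ(𝒢) = { ∅, { α }, { β }, { α, β }, { γ, δ }, { ε, ζ }, { α, γ, δ }, { α, ε, ζ }, { β, γ, δ }, { β, ε, ζ }, { α, β, γ, δ }, { α, β, ε, ζ }, { γ, δ, ε, ζ }, { α, γ, δ, ε, ζ }, { β, γ, δ, ε, ζ }, S }

Derivation:
Take S₀ = 𝒢 ∪ {∅, S} = { ∅, { α, β }, { α, ε, ζ }, S }.
Iteration 1 (3 new):
  { β, γ, δ }  = S∖{ α, ε, ζ }
  { α, β, ε, ζ }  = { α, β } ∪ { α, ε, ζ }
  { γ, δ, ε, ζ }  = S∖{ α, β }
  (now 7)
Iteration 2 adds 4:
  { γ, δ }  = S∖{ α, β, ε, ζ }
  { α, β, γ, δ }  = { β, γ, δ } ∪ { α, β }
  { α, γ, δ, ε, ζ }  = { α, ε, ζ } ∪ { γ, δ, ε, ζ }
  { β, γ, δ, ε, ζ }  = { β, γ, δ } ∪ { γ, δ, ε, ζ }
  (now 11)
Iteration 3: +3 →
  { α }  = S∖{ β, γ, δ, ε, ζ }
  { β }  = S∖{ α, γ, δ, ε, ζ }
  { ε, ζ }  = S∖{ α, β, γ, δ }
  (now 14)
Iteration 4: 2 new —
  { α, γ, δ }  = { γ, δ } ∪ { α }
  { β, ε, ζ }  = { ε, ζ } ∪ { β }
  (now 16)
Iteration 5: closed — nothing new.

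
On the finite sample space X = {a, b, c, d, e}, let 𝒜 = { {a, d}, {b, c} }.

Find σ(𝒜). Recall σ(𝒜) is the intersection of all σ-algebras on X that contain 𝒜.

Answer: σ(𝒜) = { ∅, {e}, {a, d}, {b, c}, {a, d, e}, {b, c, e}, {a, b, c, d}, X }

Working:
Start: 𝒜 ∪ {∅, X} = { ∅, {a, d}, {b, c}, X }.
Round 1: 3 new —
  {a, d, e}  = complement {b, c}
  {b, c, e}  = complement {a, d}
  {a, b, c, d}  = {b, c} ∪ {a, d}
  |family| = 7
Round 2 adds 1:
  {e}  = complement {a, b, c, d}
  |family| = 8
Round 3: closed — nothing new.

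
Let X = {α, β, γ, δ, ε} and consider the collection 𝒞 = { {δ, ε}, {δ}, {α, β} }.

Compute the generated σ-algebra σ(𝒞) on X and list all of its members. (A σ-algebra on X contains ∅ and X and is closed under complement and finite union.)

Take S₀ = 𝒞 ∪ {∅, X} = { {}, {δ}, {α, β}, {δ, ε}, X }.
Pass 1: +5 →
  {α, β, γ}  = {δ, ε}ᶜ
  {α, β, δ}  = {α, β} ∪ {δ}
  {γ, δ, ε}  = {α, β}ᶜ
  {α, β, γ, ε}  = {δ}ᶜ
  {α, β, δ, ε}  = {δ, ε} ∪ {α, β}
  — 10 sets.
Pass 2 adds 3:
  {γ}  = {α, β, δ, ε}ᶜ
  {γ, ε}  = {α, β, δ}ᶜ
  {α, β, γ, δ}  = {α, β, γ} ∪ {α, β, δ}
  — 13 sets.
Pass 3 (2 new):
  {ε}  = {α, β, γ, δ}ᶜ
  {γ, δ}  = {γ} ∪ {δ}
  — 15 sets.
Pass 4. New:
  {α, β, ε}  = {γ, δ}ᶜ
  — 16 sets.
After Pass 5 the family is unchanged; done.

|σ(𝒞)| = 16.  σ(𝒞) = { {}, {γ}, {δ}, {ε}, {α, β}, {γ, δ}, {γ, ε}, {δ, ε}, {α, β, γ}, {α, β, δ}, {α, β, ε}, {γ, δ, ε}, {α, β, γ, δ}, {α, β, γ, ε}, {α, β, δ, ε}, X }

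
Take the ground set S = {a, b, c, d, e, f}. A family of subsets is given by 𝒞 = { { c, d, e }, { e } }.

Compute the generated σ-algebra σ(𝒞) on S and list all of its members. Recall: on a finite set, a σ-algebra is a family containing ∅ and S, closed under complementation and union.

|σ(𝒞)| = 8.  σ(𝒞) = { ∅, { e }, { c, d }, { a, b, f }, { c, d, e }, { a, b, e, f }, { a, b, c, d, f }, S }

Derivation:
Seed the family with 𝒞 together with ∅ and S: { ∅, { e }, { c, d, e }, S }.
Round 1. New:
  { a, b, f }  = S∖{ c, d, e }
  { a, b, c, d, f }  = S∖{ e }
  |family| = 6
Round 2. New:
  { a, b, e, f }  = { a, b, f } ∪ { e }
  |family| = 7
Round 3: 1 new —
  { c, d }  = S∖{ a, b, e, f }
  |family| = 8
Round 4: no new sets; the family is a σ-algebra.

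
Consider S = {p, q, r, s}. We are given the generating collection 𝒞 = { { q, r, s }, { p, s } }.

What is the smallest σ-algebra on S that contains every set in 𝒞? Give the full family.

Answer: σ(𝒞) = { ∅, { p }, { s }, { p, s }, { q, r }, { p, q, r }, { q, r, s }, S }

Derivation:
Initial family (4 sets): { ∅, { p, s }, { q, r, s }, S }.
Iteration 1: +2 →
  { p }  = S∖{ q, r, s }
  { q, r }  = S∖{ p, s }
  (now 6)
Iteration 2: 1 new —
  { p, q, r }  = { q, r } ∪ { p }
  (now 7)
Iteration 3: +1 →
  { s }  = S∖{ p, q, r }
  (now 8)
Iteration 4: stable.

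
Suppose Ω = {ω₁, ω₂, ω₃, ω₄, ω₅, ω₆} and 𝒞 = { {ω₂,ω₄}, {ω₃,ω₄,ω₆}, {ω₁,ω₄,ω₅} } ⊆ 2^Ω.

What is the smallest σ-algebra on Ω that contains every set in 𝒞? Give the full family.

Initial family (5 sets): { {}, {ω₂,ω₄}, {ω₁,ω₄,ω₅}, {ω₃,ω₄,ω₆}, Ω }.
Round 1: 6 new —
  {ω₁,ω₂,ω₅}  = complement {ω₃,ω₄,ω₆}
  {ω₂,ω₃,ω₆}  = complement {ω₁,ω₄,ω₅}
  {ω₁,ω₂,ω₄,ω₅}  = {ω₁,ω₄,ω₅} ∪ {ω₂,ω₄}
  {ω₁,ω₃,ω₅,ω₆}  = complement {ω₂,ω₄}
  {ω₂,ω₃,ω₄,ω₆}  = {ω₃,ω₄,ω₆} ∪ {ω₂,ω₄}
  {ω₁,ω₃,ω₄,ω₅,ω₆}  = {ω₁,ω₄,ω₅} ∪ {ω₃,ω₄,ω₆}
  |family| = 11
Round 2: 4 new —
  {ω₂}  = complement {ω₁,ω₃,ω₄,ω₅,ω₆}
  {ω₁,ω₅}  = complement {ω₂,ω₃,ω₄,ω₆}
  {ω₃,ω₆}  = complement {ω₁,ω₂,ω₄,ω₅}
  {ω₁,ω₂,ω₃,ω₅,ω₆}  = {ω₁,ω₃,ω₅,ω₆} ∪ {ω₂,ω₃,ω₆}
  |family| = 15
Round 3. New:
  {ω₄}  = complement {ω₁,ω₂,ω₃,ω₅,ω₆}
  |family| = 16
Round 4: stable.

Hence σ(𝒞) has 16 members: { {}, {ω₂}, {ω₄}, {ω₁,ω₅}, {ω₂,ω₄}, {ω₃,ω₆}, {ω₁,ω₂,ω₅}, {ω₁,ω₄,ω₅}, {ω₂,ω₃,ω₆}, {ω₃,ω₄,ω₆}, {ω₁,ω₂,ω₄,ω₅}, {ω₁,ω₃,ω₅,ω₆}, {ω₂,ω₃,ω₄,ω₆}, {ω₁,ω₂,ω₃,ω₅,ω₆}, {ω₁,ω₃,ω₄,ω₅,ω₆}, Ω }.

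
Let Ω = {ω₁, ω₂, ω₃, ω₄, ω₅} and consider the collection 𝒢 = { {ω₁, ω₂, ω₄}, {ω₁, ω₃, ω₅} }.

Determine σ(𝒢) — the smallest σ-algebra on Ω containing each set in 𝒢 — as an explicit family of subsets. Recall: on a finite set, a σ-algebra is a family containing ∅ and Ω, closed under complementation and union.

σ(𝒢) = { {}, {ω₁}, {ω₂, ω₄}, {ω₃, ω₅}, {ω₁, ω₂, ω₄}, {ω₁, ω₃, ω₅}, {ω₂, ω₃, ω₄, ω₅}, Ω }

Trace:
Begin from { {}, {ω₁, ω₂, ω₄}, {ω₁, ω₃, ω₅}, Ω } (that is, 𝒢 plus ∅ and Ω).
Step 1: 2 new —
  {ω₂, ω₄}  = complement {ω₁, ω₃, ω₅}
  {ω₃, ω₅}  = complement {ω₁, ω₂, ω₄}
  [6 total]
Step 2: 1 new —
  {ω₂, ω₃, ω₄, ω₅}  = {ω₃, ω₅} ∪ {ω₂, ω₄}
  [7 total]
Step 3 (1 new):
  {ω₁}  = complement {ω₂, ω₃, ω₄, ω₅}
  [8 total]
Step 4: stable.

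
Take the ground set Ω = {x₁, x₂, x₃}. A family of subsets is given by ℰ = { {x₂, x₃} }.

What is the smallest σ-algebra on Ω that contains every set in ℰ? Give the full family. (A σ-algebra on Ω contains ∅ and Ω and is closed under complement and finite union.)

Initial family (3 sets): { {}, {x₂, x₃}, Ω }.
Step 1. New:
  {x₁}  = {x₂, x₃}ᶜ
  — 4 sets.
Step 2: closed — nothing new.

Therefore σ(ℰ) = { {}, {x₁}, {x₂, x₃}, Ω } (|σ(ℰ)| = 4).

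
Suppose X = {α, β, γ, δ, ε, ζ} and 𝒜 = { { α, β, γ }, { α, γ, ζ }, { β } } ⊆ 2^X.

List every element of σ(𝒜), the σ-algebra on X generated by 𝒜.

Begin from { ∅, { β }, { α, β, γ }, { α, γ, ζ }, X } (that is, 𝒜 plus ∅ and X).
Step 1 adds 4:
  { β, δ, ε }  = X∖{ α, γ, ζ }
  { δ, ε, ζ }  = X∖{ α, β, γ }
  { α, β, γ, ζ }  = { α, β, γ } ∪ { α, γ, ζ }
  { α, γ, δ, ε, ζ }  = X∖{ β }
Step 2 (3 new):
  { δ, ε }  = X∖{ α, β, γ, ζ }
  { β, δ, ε, ζ }  = { β } ∪ { δ, ε, ζ }
  { α, β, γ, δ, ε }  = { α, β, γ } ∪ { β, δ, ε }
Step 3: 2 new —
  { ζ }  = X∖{ α, β, γ, δ, ε }
  { α, γ }  = X∖{ β, δ, ε, ζ }
Step 4 (2 new):
  { β, ζ }  = { β } ∪ { ζ }
  { α, γ, δ, ε }  = { δ, ε } ∪ { α, γ }
Step 5: closed — nothing new.

Hence σ(𝒜) has 16 members: { ∅, { β }, { ζ }, { α, γ }, { β, ζ }, { δ, ε }, { α, β, γ }, { α, γ, ζ }, { β, δ, ε }, { δ, ε, ζ }, { α, β, γ, ζ }, { α, γ, δ, ε }, { β, δ, ε, ζ }, { α, β, γ, δ, ε }, { α, γ, δ, ε, ζ }, X }.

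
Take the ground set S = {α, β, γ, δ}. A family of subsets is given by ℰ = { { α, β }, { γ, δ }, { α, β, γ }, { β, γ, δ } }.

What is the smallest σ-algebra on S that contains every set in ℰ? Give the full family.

Seed the family with ℰ together with ∅ and S: { {}, { α, β }, { γ, δ }, { α, β, γ }, { β, γ, δ }, S }.
Iteration 1: 2 new —
  { α }  = S∖{ β, γ, δ }
  { δ }  = S∖{ α, β, γ }
  |family| = 8
Iteration 2 (3 new):
  { α, δ }  = { δ } ∪ { α }
  { α, β, δ }  = { δ } ∪ { α, β }
  { α, γ, δ }  = { γ, δ } ∪ { α }
  |family| = 11
Iteration 3: +3 →
  { β }  = S∖{ α, γ, δ }
  { γ }  = S∖{ α, β, δ }
  { β, γ }  = S∖{ α, δ }
  |family| = 14
Iteration 4: +2 →
  { α, γ }  = { γ } ∪ { α }
  { β, δ }  = { δ } ∪ { β }
  |family| = 16
After Iteration 5 the family is unchanged; done.

σ(ℰ) = { {}, { α }, { β }, { γ }, { δ }, { α, β }, { α, γ }, { α, δ }, { β, γ }, { β, δ }, { γ, δ }, { α, β, γ }, { α, β, δ }, { α, γ, δ }, { β, γ, δ }, S }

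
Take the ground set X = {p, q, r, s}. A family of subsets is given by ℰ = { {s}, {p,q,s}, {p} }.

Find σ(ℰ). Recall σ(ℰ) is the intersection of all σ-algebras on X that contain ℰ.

Answer: σ(ℰ) = { {}, {p}, {q}, {r}, {s}, {p,q}, {p,r}, {p,s}, {q,r}, {q,s}, {r,s}, {p,q,r}, {p,q,s}, {p,r,s}, {q,r,s}, X }

Derivation:
Initial family (5 sets): { {}, {p}, {s}, {p,q,s}, X }.
Pass 1. New:
  {r}  = X∖{p,q,s}
  {p,s}  = {s} ∪ {p}
  {p,q,r}  = X∖{s}
  {q,r,s}  = X∖{p}
  |family| = 9
Pass 2: 4 new —
  {p,r}  = {r} ∪ {p}
  {q,r}  = X∖{p,s}
  {r,s}  = {r} ∪ {s}
  {p,r,s}  = {r} ∪ {p,s}
  |family| = 13
Pass 3 (3 new):
  {q}  = X∖{p,r,s}
  {p,q}  = X∖{r,s}
  {q,s}  = X∖{p,r}
  |family| = 16
Pass 4: closed — nothing new.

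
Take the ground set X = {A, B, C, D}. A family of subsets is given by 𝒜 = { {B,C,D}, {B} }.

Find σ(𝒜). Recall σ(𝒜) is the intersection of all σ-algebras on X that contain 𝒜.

Begin from { {}, {B}, {B,C,D}, X } (that is, 𝒜 plus ∅ and X).
Pass 1: 2 new —
  {A}  = ᶜ of {B,C,D}
  {A,C,D}  = ᶜ of {B}
Pass 2. New:
  {A,B}  = {B} ∪ {A}
Pass 3: 1 new —
  {C,D}  = ᶜ of {A,B}
Pass 4: closed — nothing new.

Therefore σ(𝒜) = { {}, {A}, {B}, {A,B}, {C,D}, {A,C,D}, {B,C,D}, X } (|σ(𝒜)| = 8).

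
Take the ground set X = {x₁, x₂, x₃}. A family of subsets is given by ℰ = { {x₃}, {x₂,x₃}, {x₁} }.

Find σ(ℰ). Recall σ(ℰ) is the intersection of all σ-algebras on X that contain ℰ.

Begin from { ∅, {x₁}, {x₃}, {x₂,x₃}, X } (that is, ℰ plus ∅ and X).
Step 1 adds 2:
  {x₁,x₂}  = X∖{x₃}
  {x₁,x₃}  = {x₃} ∪ {x₁}
  |family| = 7
Step 2: 1 new —
  {x₂}  = X∖{x₁,x₃}
  |family| = 8
Step 3: no new sets; the family is a σ-algebra.

Hence σ(ℰ) has 8 members: { ∅, {x₁}, {x₂}, {x₃}, {x₁,x₂}, {x₁,x₃}, {x₂,x₃}, X }.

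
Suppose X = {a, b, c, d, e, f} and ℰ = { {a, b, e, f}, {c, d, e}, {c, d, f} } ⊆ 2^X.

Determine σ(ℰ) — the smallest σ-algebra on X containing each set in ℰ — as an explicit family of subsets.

σ(ℰ) = { ∅, {e}, {f}, {a, b}, {c, d}, {e, f}, {a, b, e}, {a, b, f}, {c, d, e}, {c, d, f}, {a, b, c, d}, {a, b, e, f}, {c, d, e, f}, {a, b, c, d, e}, {a, b, c, d, f}, X }

Trace:
Initial family (5 sets): { ∅, {c, d, e}, {c, d, f}, {a, b, e, f}, X }.
Round 1. New:
  {c, d}  = {a, b, e, f}ᶜ
  {a, b, e}  = {c, d, f}ᶜ
  {a, b, f}  = {c, d, e}ᶜ
  {c, d, e, f}  = {c, d, e} ∪ {c, d, f}
  [9 total]
Round 2: 3 new —
  {a, b}  = {c, d, e, f}ᶜ
  {a, b, c, d, e}  = {c, d, e} ∪ {a, b, e}
  {a, b, c, d, f}  = {c, d} ∪ {a, b, f}
  [12 total]
Round 3 adds 3:
  {e}  = {a, b, c, d, f}ᶜ
  {f}  = {a, b, c, d, e}ᶜ
  {a, b, c, d}  = {c, d} ∪ {a, b}
  [15 total]
Round 4: +1 →
  {e, f}  = {a, b, c, d}ᶜ
  [16 total]
Round 5: closed — nothing new.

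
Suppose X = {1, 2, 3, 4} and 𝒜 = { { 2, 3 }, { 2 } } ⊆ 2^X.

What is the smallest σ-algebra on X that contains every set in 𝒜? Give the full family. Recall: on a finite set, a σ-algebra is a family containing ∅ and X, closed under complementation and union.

Seed the family with 𝒜 together with ∅ and X: { ∅, { 2 }, { 2, 3 }, X }.
Step 1 adds 2:
  { 1, 4 }  = { 2, 3 }ᶜ
  { 1, 3, 4 }  = { 2 }ᶜ
  [6 total]
Step 2 adds 1:
  { 1, 2, 4 }  = { 1, 4 } ∪ { 2 }
  [7 total]
Step 3. New:
  { 3 }  = { 1, 2, 4 }ᶜ
  [8 total]
Step 4: no new sets; the family is a σ-algebra.

Hence σ(𝒜) has 8 members: { ∅, { 2 }, { 3 }, { 1, 4 }, { 2, 3 }, { 1, 2, 4 }, { 1, 3, 4 }, X }.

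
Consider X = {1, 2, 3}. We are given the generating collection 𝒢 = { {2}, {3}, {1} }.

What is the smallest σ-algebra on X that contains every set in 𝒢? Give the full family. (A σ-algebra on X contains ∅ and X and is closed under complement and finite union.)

Answer: σ(𝒢) = { {}, {1}, {2}, {3}, {1, 2}, {1, 3}, {2, 3}, X }

Derivation:
Initial family (5 sets): { {}, {1}, {2}, {3}, X }.
Round 1 (3 new):
  {1, 2}  = ᶜ of {3}
  {1, 3}  = ᶜ of {2}
  {2, 3}  = ᶜ of {1}
  (now 8)
Round 2: stable.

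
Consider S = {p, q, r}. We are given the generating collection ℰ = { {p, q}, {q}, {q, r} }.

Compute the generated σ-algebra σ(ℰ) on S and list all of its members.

Start: ℰ ∪ {∅, S} = { ∅, {q}, {p, q}, {q, r}, S }.
Pass 1 (3 new):
  {p}  = S∖{q, r}
  {r}  = S∖{p, q}
  {p, r}  = S∖{q}
  — 8 sets.
Pass 2: already closed under ᶜ and ∪.

Hence σ(ℰ) has 8 members: { ∅, {p}, {q}, {r}, {p, q}, {p, r}, {q, r}, S }.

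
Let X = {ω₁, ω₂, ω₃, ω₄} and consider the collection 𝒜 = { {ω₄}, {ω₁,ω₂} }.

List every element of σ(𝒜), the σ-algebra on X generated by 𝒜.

σ(𝒜) = { {}, {ω₃}, {ω₄}, {ω₁,ω₂}, {ω₃,ω₄}, {ω₁,ω₂,ω₃}, {ω₁,ω₂,ω₄}, X }

Trace:
Initial family (4 sets): { {}, {ω₄}, {ω₁,ω₂}, X }.
Pass 1: +3 →
  {ω₃,ω₄}  = X∖{ω₁,ω₂}
  {ω₁,ω₂,ω₃}  = X∖{ω₄}
  {ω₁,ω₂,ω₄}  = {ω₁,ω₂} ∪ {ω₄}
  — 7 sets.
Pass 2: 1 new —
  {ω₃}  = X∖{ω₁,ω₂,ω₄}
  — 8 sets.
Pass 3: already closed under ᶜ and ∪.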